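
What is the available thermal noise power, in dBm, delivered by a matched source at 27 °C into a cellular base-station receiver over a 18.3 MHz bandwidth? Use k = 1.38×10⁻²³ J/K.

−101.2 dBm

T = 27 °C + 273.15 = 300.15 K
P_n = kTB = 1.38×10⁻²³ × 300.15 × 1.83×10⁷ = 7.58×10⁻¹⁴ W
In dBm: 10 log₁₀(7.58×10⁻¹⁴ / 10⁻³) = −101.2 dBm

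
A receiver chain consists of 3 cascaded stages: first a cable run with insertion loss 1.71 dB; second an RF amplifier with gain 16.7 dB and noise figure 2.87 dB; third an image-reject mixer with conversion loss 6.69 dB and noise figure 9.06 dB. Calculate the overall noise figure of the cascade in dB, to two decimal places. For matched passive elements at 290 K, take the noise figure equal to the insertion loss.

4.91 dB

Convert to linear (a loss of L dB is a gain of −L dB): F_i = 10^(NF_i/10), G_i = 10^(G_i,dB/10)
  Stage 1: F_1 = 10^(1.71/10) = 1.483, G_1 = 10^(−1.71/10) = 0.6745
  Stage 2: F_2 = 10^(2.87/10) = 1.936, G_2 = 10^(16.7/10) = 46.77
  Stage 3: F_3 = 10^(9.06/10) = 8.054, G_3 = 10^(−6.69/10) = 0.2143
Friis cascade:
  F = 1.483 + (1.936 − 1)/0.6745 + (8.054 − 1)/31.55 = 3.094
NF = 10 log₁₀(3.094) = 4.91 dB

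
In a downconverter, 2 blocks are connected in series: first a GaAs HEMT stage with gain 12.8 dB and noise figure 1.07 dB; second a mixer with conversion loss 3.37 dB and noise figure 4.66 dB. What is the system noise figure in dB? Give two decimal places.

1.40 dB

Convert to linear (a loss of L dB is a gain of −L dB): F_i = 10^(NF_i/10), G_i = 10^(G_i,dB/10)
  Stage 1: F_1 = 10^(1.07/10) = 1.279, G_1 = 10^(12.8/10) = 19.05
  Stage 2: F_2 = 10^(4.66/10) = 2.924, G_2 = 10^(−3.37/10) = 0.4603
Friis cascade:
  F = 1.279 + (2.924 − 1)/19.05 = 1.380
NF = 10 log₁₀(1.380) = 1.40 dB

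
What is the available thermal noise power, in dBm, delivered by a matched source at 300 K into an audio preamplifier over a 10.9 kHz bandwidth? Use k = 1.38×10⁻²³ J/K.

P_n = kTB = 1.38×10⁻²³ × 300 × 1.09×10⁴ = 4.51×10⁻¹⁷ W
In dBm: 10 log₁₀(4.51×10⁻¹⁷ / 10⁻³) = −133.5 dBm

−133.5 dBm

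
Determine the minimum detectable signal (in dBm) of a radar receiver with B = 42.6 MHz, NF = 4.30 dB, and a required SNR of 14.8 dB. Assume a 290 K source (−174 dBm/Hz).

−78.6 dBm

Sensitivity = −174 + 10 log₁₀(B) + NF + SNR_min
= −174 + 76.29 + 4.30 + 14.8
= −78.61 dBm → −78.6 dBm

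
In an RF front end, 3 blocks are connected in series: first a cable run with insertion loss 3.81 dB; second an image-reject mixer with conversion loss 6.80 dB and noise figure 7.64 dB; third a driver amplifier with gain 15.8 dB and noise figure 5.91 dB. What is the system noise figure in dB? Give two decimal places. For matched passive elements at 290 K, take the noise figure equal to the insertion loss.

Convert to linear (a loss of L dB is a gain of −L dB): F_i = 10^(NF_i/10), G_i = 10^(G_i,dB/10)
  Stage 1: F_1 = 10^(3.81/10) = 2.404, G_1 = 10^(−3.81/10) = 0.4159
  Stage 2: F_2 = 10^(7.64/10) = 5.808, G_2 = 10^(−6.80/10) = 0.2089
  Stage 3: F_3 = 10^(5.91/10) = 3.899, G_3 = 10^(15.8/10) = 38.02
Friis cascade:
  F = 2.404 + (5.808 − 1)/0.4159 + (3.899 − 1)/0.08690 = 47.33
NF = 10 log₁₀(47.33) = 16.75 dB

16.75 dB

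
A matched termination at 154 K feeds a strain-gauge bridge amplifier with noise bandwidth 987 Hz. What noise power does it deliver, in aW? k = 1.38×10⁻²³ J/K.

P_n = kTB = 1.38×10⁻²³ × 154 × 9.87×10² = 2.10×10⁻¹⁸ W = 2.10 aW

2.10 aW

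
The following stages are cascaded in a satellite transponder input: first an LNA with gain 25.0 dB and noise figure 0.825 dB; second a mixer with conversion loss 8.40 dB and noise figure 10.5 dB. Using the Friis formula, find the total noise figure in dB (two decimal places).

0.94 dB

Convert to linear (a loss of L dB is a gain of −L dB): F_i = 10^(NF_i/10), G_i = 10^(G_i,dB/10)
  Stage 1: F_1 = 10^(0.825/10) = 1.209, G_1 = 10^(25.0/10) = 316.2
  Stage 2: F_2 = 10^(10.5/10) = 11.22, G_2 = 10^(−8.40/10) = 0.1445
Friis cascade:
  F = 1.209 + (11.22 − 1)/316.2 = 1.242
NF = 10 log₁₀(1.242) = 0.94 dB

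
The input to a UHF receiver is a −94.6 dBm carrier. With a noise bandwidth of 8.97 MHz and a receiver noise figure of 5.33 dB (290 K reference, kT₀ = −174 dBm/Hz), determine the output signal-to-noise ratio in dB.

4.5 dB

Noise floor: N = −174 + 10 log₁₀(B) + NF
10 log₁₀(8.97×10⁶) = 69.53 dB
N = −174 + 69.53 + 5.33 = −99.14 dBm
SNR = P_sig − N = −94.6 − (−99.14) = 4.54 dB → 4.5 dB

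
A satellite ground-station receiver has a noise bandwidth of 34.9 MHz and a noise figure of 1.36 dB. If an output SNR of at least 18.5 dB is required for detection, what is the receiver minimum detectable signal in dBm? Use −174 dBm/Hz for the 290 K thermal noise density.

Sensitivity = −174 + 10 log₁₀(B) + NF + SNR_min
= −174 + 75.43 + 1.36 + 18.5
= −78.71 dBm → −78.7 dBm

−78.7 dBm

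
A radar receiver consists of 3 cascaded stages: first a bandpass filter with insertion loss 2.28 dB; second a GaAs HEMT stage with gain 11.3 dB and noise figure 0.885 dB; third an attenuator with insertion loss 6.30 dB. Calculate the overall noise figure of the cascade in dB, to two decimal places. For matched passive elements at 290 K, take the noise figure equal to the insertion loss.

Convert to linear (a loss of L dB is a gain of −L dB): F_i = 10^(NF_i/10), G_i = 10^(G_i,dB/10)
  Stage 1: F_1 = 10^(2.28/10) = 1.690, G_1 = 10^(−2.28/10) = 0.5916
  Stage 2: F_2 = 10^(0.885/10) = 1.226, G_2 = 10^(11.3/10) = 13.49
  Stage 3: F_3 = 10^(6.30/10) = 4.266, G_3 = 10^(−6.30/10) = 0.2344
Friis cascade:
  F = 1.690 + (1.226 − 1)/0.5916 + (4.266 − 1)/7.980 = 2.482
NF = 10 log₁₀(2.482) = 3.95 dB

3.95 dB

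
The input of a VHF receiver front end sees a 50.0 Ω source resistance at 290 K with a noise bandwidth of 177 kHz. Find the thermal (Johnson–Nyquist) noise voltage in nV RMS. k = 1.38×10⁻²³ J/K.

376 nV

V_n = √(4kTRB)
4kTRB = 4 × 1.38×10⁻²³ × 290 × 5.00×10¹ × 1.77×10⁵ = 1.42×10⁻¹³ V²
V_n = √(1.42×10⁻¹³) = 3.76×10⁻⁷ V = 376 nV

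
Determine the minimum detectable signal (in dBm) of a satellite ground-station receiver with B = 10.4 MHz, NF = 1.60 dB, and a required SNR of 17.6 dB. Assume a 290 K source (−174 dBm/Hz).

−84.6 dBm

Sensitivity = −174 + 10 log₁₀(B) + NF + SNR_min
= −174 + 70.17 + 1.60 + 17.6
= −84.63 dBm → −84.6 dBm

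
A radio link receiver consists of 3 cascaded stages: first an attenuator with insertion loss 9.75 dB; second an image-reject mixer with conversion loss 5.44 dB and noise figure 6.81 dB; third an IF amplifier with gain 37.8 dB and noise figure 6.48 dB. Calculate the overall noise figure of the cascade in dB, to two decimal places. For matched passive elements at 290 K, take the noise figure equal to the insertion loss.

Convert to linear (a loss of L dB is a gain of −L dB): F_i = 10^(NF_i/10), G_i = 10^(G_i,dB/10)
  Stage 1: F_1 = 10^(9.75/10) = 9.441, G_1 = 10^(−9.75/10) = 0.1059
  Stage 2: F_2 = 10^(6.81/10) = 4.797, G_2 = 10^(−5.44/10) = 0.2858
  Stage 3: F_3 = 10^(6.48/10) = 4.446, G_3 = 10^(37.8/10) = 6026
Friis cascade:
  F = 9.441 + (4.797 − 1)/0.1059 + (4.446 − 1)/0.03027 = 159.1
NF = 10 log₁₀(159.1) = 22.02 dB

22.02 dB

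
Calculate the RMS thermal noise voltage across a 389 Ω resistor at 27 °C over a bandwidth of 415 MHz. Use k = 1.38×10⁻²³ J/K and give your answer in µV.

51.7 µV

T = 27 °C + 273.15 = 300.15 K
V_n = √(4kTRB)
4kTRB = 4 × 1.38×10⁻²³ × 300.15 × 3.89×10² × 4.15×10⁸ = 2.67×10⁻⁹ V²
V_n = √(2.67×10⁻⁹) = 5.17×10⁻⁵ V = 51.7 µV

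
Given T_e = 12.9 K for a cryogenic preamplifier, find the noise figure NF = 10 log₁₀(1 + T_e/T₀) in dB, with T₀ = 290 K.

0.189 dB

F = 1 + T_e/T₀ = 1 + 12.9/290 = 1.04448
NF = 10 log₁₀(1.04448) = 0.189 dB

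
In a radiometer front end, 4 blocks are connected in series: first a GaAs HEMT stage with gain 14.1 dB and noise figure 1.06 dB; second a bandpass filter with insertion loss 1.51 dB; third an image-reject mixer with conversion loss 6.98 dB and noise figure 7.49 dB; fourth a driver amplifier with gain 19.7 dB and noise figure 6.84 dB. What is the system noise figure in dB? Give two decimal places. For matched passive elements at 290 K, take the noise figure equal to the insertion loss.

4.15 dB

Convert to linear (a loss of L dB is a gain of −L dB): F_i = 10^(NF_i/10), G_i = 10^(G_i,dB/10)
  Stage 1: F_1 = 10^(1.06/10) = 1.276, G_1 = 10^(14.1/10) = 25.70
  Stage 2: F_2 = 10^(1.51/10) = 1.416, G_2 = 10^(−1.51/10) = 0.7063
  Stage 3: F_3 = 10^(7.49/10) = 5.610, G_3 = 10^(−6.98/10) = 0.2004
  Stage 4: F_4 = 10^(6.84/10) = 4.831, G_4 = 10^(19.7/10) = 93.33
Friis cascade:
  F = 1.276 + (1.416 − 1)/25.70 + (5.610 − 1)/18.16 + (4.831 − 1)/3.639 = 2.599
NF = 10 log₁₀(2.599) = 4.15 dB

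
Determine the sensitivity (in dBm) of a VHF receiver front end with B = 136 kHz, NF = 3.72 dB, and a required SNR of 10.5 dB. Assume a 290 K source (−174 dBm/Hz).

Sensitivity = −174 + 10 log₁₀(B) + NF + SNR_min
= −174 + 51.34 + 3.72 + 10.5
= −108.44 dBm → −108.4 dBm

−108.4 dBm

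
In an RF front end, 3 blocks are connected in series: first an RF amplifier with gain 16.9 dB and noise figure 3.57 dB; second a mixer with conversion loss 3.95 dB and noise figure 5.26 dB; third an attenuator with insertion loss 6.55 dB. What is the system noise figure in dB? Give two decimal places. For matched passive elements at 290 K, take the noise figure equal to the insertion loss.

3.98 dB

Convert to linear (a loss of L dB is a gain of −L dB): F_i = 10^(NF_i/10), G_i = 10^(G_i,dB/10)
  Stage 1: F_1 = 10^(3.57/10) = 2.275, G_1 = 10^(16.9/10) = 48.98
  Stage 2: F_2 = 10^(5.26/10) = 3.357, G_2 = 10^(−3.95/10) = 0.4027
  Stage 3: F_3 = 10^(6.55/10) = 4.519, G_3 = 10^(−6.55/10) = 0.2213
Friis cascade:
  F = 2.275 + (3.357 − 1)/48.98 + (4.519 − 1)/19.72 = 2.502
NF = 10 log₁₀(2.502) = 3.98 dB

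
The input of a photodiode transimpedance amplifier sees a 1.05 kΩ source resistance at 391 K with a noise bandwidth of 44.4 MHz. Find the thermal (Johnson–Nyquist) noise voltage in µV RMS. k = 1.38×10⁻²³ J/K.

V_n = √(4kTRB)
4kTRB = 4 × 1.38×10⁻²³ × 391 × 1.05×10³ × 4.44×10⁷ = 1.01×10⁻⁹ V²
V_n = √(1.01×10⁻⁹) = 3.17×10⁻⁵ V = 31.7 µV

31.7 µV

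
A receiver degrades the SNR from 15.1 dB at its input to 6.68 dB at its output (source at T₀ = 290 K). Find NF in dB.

NF (dB) = SNR_in(dB) − SNR_out(dB) when the source is at T₀
NF = 15.1 − 6.68 = 8.42 dB

8.42 dB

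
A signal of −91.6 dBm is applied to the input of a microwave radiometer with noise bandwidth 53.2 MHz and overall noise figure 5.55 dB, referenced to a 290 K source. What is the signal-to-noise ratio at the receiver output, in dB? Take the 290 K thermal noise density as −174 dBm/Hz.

Noise floor: N = −174 + 10 log₁₀(B) + NF
10 log₁₀(5.32×10⁷) = 77.26 dB
N = −174 + 77.26 + 5.55 = −91.19 dBm
SNR = P_sig − N = −91.6 − (−91.19) = −0.41 dB → −0.4 dB

−0.4 dB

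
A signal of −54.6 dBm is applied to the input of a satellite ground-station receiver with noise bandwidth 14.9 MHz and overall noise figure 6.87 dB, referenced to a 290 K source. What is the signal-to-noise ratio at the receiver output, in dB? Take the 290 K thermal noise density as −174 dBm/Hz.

40.8 dB

Noise floor: N = −174 + 10 log₁₀(B) + NF
10 log₁₀(1.49×10⁷) = 71.73 dB
N = −174 + 71.73 + 6.87 = −95.40 dBm
SNR = P_sig − N = −54.6 − (−95.40) = 40.80 dB → 40.8 dB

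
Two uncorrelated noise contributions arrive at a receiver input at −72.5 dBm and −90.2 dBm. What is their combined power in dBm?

Convert to linear, add, convert back:
P₁ = 5.62×10⁻¹¹ W, P₂ = 9.55×10⁻¹³ W
P_tot = 5.72×10⁻¹¹ W → 10 log₁₀(P_tot / 10⁻³) = −72.4 dBm

−72.4 dBm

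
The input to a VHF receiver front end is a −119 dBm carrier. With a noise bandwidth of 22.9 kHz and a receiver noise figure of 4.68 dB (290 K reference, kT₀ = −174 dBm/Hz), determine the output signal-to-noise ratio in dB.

6.7 dB

Noise floor: N = −174 + 10 log₁₀(B) + NF
10 log₁₀(2.29×10⁴) = 43.6 dB
N = −174 + 43.6 + 4.68 = −125.72 dBm
SNR = P_sig − N = −119 − (−125.72) = 6.72 dB → 6.7 dB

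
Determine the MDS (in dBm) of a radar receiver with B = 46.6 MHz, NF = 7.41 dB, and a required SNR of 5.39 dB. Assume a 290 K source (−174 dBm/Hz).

−84.5 dBm

Sensitivity = −174 + 10 log₁₀(B) + NF + SNR_min
= −174 + 76.68 + 7.41 + 5.39
= −84.52 dBm → −84.5 dBm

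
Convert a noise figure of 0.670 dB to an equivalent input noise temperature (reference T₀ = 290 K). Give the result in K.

F = 10^(0.670/10) = 1.16681
T_e = (F − 1)·T₀ = (1.16681 − 1) × 290 = 48.4 K

48.4 K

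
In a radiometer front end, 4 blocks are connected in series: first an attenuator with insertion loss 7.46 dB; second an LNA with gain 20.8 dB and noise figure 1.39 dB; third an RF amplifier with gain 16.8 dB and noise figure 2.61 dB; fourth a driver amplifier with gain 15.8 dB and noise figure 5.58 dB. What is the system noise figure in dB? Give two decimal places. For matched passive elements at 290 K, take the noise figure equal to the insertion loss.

Convert to linear (a loss of L dB is a gain of −L dB): F_i = 10^(NF_i/10), G_i = 10^(G_i,dB/10)
  Stage 1: F_1 = 10^(7.46/10) = 5.572, G_1 = 10^(−7.46/10) = 0.1795
  Stage 2: F_2 = 10^(1.39/10) = 1.377, G_2 = 10^(20.8/10) = 120.2
  Stage 3: F_3 = 10^(2.61/10) = 1.824, G_3 = 10^(16.8/10) = 47.86
  Stage 4: F_4 = 10^(5.58/10) = 3.614, G_4 = 10^(15.8/10) = 38.02
Friis cascade:
  F = 5.572 + (1.377 − 1)/0.1795 + (1.824 − 1)/21.58 + (3.614 − 1)/1033 = 7.714
NF = 10 log₁₀(7.714) = 8.87 dB

8.87 dB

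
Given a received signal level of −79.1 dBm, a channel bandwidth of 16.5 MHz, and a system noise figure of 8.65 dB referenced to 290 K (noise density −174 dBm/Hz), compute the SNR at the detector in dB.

Noise floor: N = −174 + 10 log₁₀(B) + NF
10 log₁₀(1.65×10⁷) = 72.17 dB
N = −174 + 72.17 + 8.65 = −93.18 dBm
SNR = P_sig − N = −79.1 − (−93.18) = 14.08 dB → 14.1 dB

14.1 dB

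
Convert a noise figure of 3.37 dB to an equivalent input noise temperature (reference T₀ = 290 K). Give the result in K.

F = 10^(3.37/10) = 2.1727
T_e = (F − 1)·T₀ = (2.1727 − 1) × 290 = 340 K

340 K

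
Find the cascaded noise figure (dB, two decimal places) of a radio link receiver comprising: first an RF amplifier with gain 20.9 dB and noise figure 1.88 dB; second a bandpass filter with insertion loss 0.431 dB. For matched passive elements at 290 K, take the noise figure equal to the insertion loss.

1.88 dB

Convert to linear (a loss of L dB is a gain of −L dB): F_i = 10^(NF_i/10), G_i = 10^(G_i,dB/10)
  Stage 1: F_1 = 10^(1.88/10) = 1.542, G_1 = 10^(20.9/10) = 123.0
  Stage 2: F_2 = 10^(0.431/10) = 1.104, G_2 = 10^(−0.431/10) = 0.9055
Friis cascade:
  F = 1.542 + (1.104 − 1)/123.0 = 1.543
NF = 10 log₁₀(1.543) = 1.88 dB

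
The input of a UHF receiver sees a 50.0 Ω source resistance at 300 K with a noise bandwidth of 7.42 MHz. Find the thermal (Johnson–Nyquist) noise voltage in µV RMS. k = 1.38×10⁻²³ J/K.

V_n = √(4kTRB)
4kTRB = 4 × 1.38×10⁻²³ × 300 × 5.00×10¹ × 7.42×10⁶ = 6.14×10⁻¹² V²
V_n = √(6.14×10⁻¹²) = 2.48×10⁻⁶ V = 2.48 µV

2.48 µV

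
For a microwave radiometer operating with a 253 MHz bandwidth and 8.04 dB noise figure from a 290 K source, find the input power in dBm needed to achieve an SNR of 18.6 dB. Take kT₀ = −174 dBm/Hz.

Sensitivity = −174 + 10 log₁₀(B) + NF + SNR_min
= −174 + 84.03 + 8.04 + 18.6
= −63.33 dBm → −63.3 dBm

−63.3 dBm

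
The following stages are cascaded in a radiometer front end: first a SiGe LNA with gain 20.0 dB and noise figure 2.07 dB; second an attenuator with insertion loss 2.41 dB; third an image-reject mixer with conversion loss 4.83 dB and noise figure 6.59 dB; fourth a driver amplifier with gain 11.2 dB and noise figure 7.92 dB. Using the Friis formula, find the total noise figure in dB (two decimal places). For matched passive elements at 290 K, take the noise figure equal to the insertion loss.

Convert to linear (a loss of L dB is a gain of −L dB): F_i = 10^(NF_i/10), G_i = 10^(G_i,dB/10)
  Stage 1: F_1 = 10^(2.07/10) = 1.611, G_1 = 10^(20.0/10) = 100.0
  Stage 2: F_2 = 10^(2.41/10) = 1.742, G_2 = 10^(−2.41/10) = 0.5741
  Stage 3: F_3 = 10^(6.59/10) = 4.560, G_3 = 10^(−4.83/10) = 0.3289
  Stage 4: F_4 = 10^(7.92/10) = 6.194, G_4 = 10^(11.2/10) = 13.18
Friis cascade:
  F = 1.611 + (1.742 − 1)/100.0 + (4.560 − 1)/57.41 + (6.194 − 1)/18.88 = 1.955
NF = 10 log₁₀(1.955) = 2.91 dB

2.91 dB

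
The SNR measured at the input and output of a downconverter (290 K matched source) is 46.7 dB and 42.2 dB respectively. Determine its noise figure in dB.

4.5 dB

NF (dB) = SNR_in(dB) − SNR_out(dB) when the source is at T₀
NF = 46.7 − 42.2 = 4.5 dB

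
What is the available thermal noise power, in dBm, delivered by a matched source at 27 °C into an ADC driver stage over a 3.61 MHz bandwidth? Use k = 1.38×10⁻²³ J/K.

−108.3 dBm

T = 27 °C + 273.15 = 300.15 K
P_n = kTB = 1.38×10⁻²³ × 300.15 × 3.61×10⁶ = 1.50×10⁻¹⁴ W
In dBm: 10 log₁₀(1.50×10⁻¹⁴ / 10⁻³) = −108.3 dBm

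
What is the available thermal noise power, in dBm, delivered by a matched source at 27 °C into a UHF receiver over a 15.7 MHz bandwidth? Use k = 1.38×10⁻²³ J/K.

T = 27 °C + 273.15 = 300.15 K
P_n = kTB = 1.38×10⁻²³ × 300.15 × 1.57×10⁷ = 6.50×10⁻¹⁴ W
In dBm: 10 log₁₀(6.50×10⁻¹⁴ / 10⁻³) = −101.9 dBm

−101.9 dBm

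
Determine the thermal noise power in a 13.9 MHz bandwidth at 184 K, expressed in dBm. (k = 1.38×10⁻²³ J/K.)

−104.5 dBm

P_n = kTB = 1.38×10⁻²³ × 184 × 1.39×10⁷ = 3.53×10⁻¹⁴ W
In dBm: 10 log₁₀(3.53×10⁻¹⁴ / 10⁻³) = −104.5 dBm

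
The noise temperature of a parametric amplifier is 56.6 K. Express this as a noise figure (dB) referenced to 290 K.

0.774 dB

F = 1 + T_e/T₀ = 1 + 56.6/290 = 1.19517
NF = 10 log₁₀(1.19517) = 0.774 dB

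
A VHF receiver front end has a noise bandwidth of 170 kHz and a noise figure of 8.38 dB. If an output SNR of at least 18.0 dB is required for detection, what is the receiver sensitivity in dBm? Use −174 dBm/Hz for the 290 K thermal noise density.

Sensitivity = −174 + 10 log₁₀(B) + NF + SNR_min
= −174 + 52.3 + 8.38 + 18.0
= −95.32 dBm → −95.3 dBm

−95.3 dBm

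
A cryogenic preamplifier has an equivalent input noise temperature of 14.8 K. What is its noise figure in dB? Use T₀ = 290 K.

F = 1 + T_e/T₀ = 1 + 14.8/290 = 1.05103
NF = 10 log₁₀(1.05103) = 0.216 dB

0.216 dB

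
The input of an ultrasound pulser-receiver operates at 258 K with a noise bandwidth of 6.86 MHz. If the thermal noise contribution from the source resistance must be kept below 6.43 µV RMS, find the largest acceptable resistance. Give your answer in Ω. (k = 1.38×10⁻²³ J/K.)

423 Ω

Johnson–Nyquist: V_n = √(4kTRB) ⇒ R = V_n² / (4kTB)
4kTB = 4 × 1.38×10⁻²³ × 258 × 6.86×10⁶ = 9.77×10⁻¹⁴
R = (6.43×10⁻⁶)² / 9.77×10⁻¹⁴ = 4.23×10² Ω = 423 Ω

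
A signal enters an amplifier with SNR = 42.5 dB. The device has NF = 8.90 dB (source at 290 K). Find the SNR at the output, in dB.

33.60 dB

By definition F = SNR_in/SNR_out, so in dB: SNR_out = SNR_in − NF
SNR_out = 42.5 − 8.90 = 33.60 dB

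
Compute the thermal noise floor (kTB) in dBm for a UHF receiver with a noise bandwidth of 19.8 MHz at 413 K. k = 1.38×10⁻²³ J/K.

P_n = kTB = 1.38×10⁻²³ × 413 × 1.98×10⁷ = 1.13×10⁻¹³ W
In dBm: 10 log₁₀(1.13×10⁻¹³ / 10⁻³) = −99.5 dBm

−99.5 dBm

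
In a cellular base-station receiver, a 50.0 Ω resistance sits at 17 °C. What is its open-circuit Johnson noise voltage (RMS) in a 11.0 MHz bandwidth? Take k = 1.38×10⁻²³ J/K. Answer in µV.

T = 17 °C + 273.15 = 290.15 K
V_n = √(4kTRB)
4kTRB = 4 × 1.38×10⁻²³ × 290.15 × 5.00×10¹ × 1.10×10⁷ = 8.81×10⁻¹² V²
V_n = √(8.81×10⁻¹²) = 2.97×10⁻⁶ V = 2.97 µV

2.97 µV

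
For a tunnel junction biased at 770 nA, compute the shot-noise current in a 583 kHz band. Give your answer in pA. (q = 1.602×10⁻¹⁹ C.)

I_n = √(2qI·B)
2qI·B = 2 × 1.602×10⁻¹⁹ × 7.70×10⁻⁷ × 5.83×10⁵ = 1.44×10⁻¹⁹ A²
I_n = √(1.44×10⁻¹⁹) = 3.79×10⁻¹⁰ A = 379 pA

379 pA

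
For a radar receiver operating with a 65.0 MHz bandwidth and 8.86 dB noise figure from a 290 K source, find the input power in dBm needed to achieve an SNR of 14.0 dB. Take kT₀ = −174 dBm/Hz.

−73.0 dBm

Sensitivity = −174 + 10 log₁₀(B) + NF + SNR_min
= −174 + 78.13 + 8.86 + 14.0
= −73.01 dBm → −73.0 dBm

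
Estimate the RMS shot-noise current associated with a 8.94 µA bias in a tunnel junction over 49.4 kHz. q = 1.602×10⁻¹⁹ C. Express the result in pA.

376 pA

I_n = √(2qI·B)
2qI·B = 2 × 1.602×10⁻¹⁹ × 8.94×10⁻⁶ × 4.94×10⁴ = 1.42×10⁻¹⁹ A²
I_n = √(1.42×10⁻¹⁹) = 3.76×10⁻¹⁰ A = 376 pA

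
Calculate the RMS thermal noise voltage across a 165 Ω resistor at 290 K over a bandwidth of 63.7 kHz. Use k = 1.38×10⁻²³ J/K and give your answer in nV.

V_n = √(4kTRB)
4kTRB = 4 × 1.38×10⁻²³ × 290 × 1.65×10² × 6.37×10⁴ = 1.68×10⁻¹³ V²
V_n = √(1.68×10⁻¹³) = 4.10×10⁻⁷ V = 410 nV

410 nV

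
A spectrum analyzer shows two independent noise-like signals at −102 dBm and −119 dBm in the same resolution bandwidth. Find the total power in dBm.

Convert to linear, add, convert back:
P₁ = 6.31×10⁻¹⁴ W, P₂ = 1.26×10⁻¹⁵ W
P_tot = 6.44×10⁻¹⁴ W → 10 log₁₀(P_tot / 10⁻³) = −101.9 dBm

−101.9 dBm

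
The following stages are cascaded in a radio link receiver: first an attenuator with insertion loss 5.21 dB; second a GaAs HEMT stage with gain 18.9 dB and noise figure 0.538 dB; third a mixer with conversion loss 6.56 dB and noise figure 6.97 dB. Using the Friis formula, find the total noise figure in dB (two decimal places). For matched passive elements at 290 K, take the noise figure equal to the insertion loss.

5.94 dB

Convert to linear (a loss of L dB is a gain of −L dB): F_i = 10^(NF_i/10), G_i = 10^(G_i,dB/10)
  Stage 1: F_1 = 10^(5.21/10) = 3.319, G_1 = 10^(−5.21/10) = 0.3013
  Stage 2: F_2 = 10^(0.538/10) = 1.132, G_2 = 10^(18.9/10) = 77.62
  Stage 3: F_3 = 10^(6.97/10) = 4.977, G_3 = 10^(−6.56/10) = 0.2208
Friis cascade:
  F = 3.319 + (1.132 − 1)/0.3013 + (4.977 − 1)/23.39 = 3.927
NF = 10 log₁₀(3.927) = 5.94 dB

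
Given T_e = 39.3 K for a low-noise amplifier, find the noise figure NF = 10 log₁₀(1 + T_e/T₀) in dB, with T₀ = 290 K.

F = 1 + T_e/T₀ = 1 + 39.3/290 = 1.13552
NF = 10 log₁₀(1.13552) = 0.552 dB

0.552 dB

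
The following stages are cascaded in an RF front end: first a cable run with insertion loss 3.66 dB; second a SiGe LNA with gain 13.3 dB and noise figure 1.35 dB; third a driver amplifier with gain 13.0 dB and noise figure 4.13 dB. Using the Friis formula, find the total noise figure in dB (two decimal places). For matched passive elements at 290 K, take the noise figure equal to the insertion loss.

5.24 dB

Convert to linear (a loss of L dB is a gain of −L dB): F_i = 10^(NF_i/10), G_i = 10^(G_i,dB/10)
  Stage 1: F_1 = 10^(3.66/10) = 2.323, G_1 = 10^(−3.66/10) = 0.4305
  Stage 2: F_2 = 10^(1.35/10) = 1.365, G_2 = 10^(13.3/10) = 21.38
  Stage 3: F_3 = 10^(4.13/10) = 2.588, G_3 = 10^(13.0/10) = 19.95
Friis cascade:
  F = 2.323 + (1.365 − 1)/0.4305 + (2.588 − 1)/9.204 = 3.342
NF = 10 log₁₀(3.342) = 5.24 dB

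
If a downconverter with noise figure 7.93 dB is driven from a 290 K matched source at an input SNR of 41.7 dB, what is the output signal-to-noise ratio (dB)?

33.77 dB

By definition F = SNR_in/SNR_out, so in dB: SNR_out = SNR_in − NF
SNR_out = 41.7 − 7.93 = 33.77 dB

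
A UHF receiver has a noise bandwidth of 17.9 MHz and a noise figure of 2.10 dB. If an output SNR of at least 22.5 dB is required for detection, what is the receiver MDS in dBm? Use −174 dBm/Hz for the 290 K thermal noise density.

Sensitivity = −174 + 10 log₁₀(B) + NF + SNR_min
= −174 + 72.53 + 2.10 + 22.5
= −76.87 dBm → −76.9 dBm

−76.9 dBm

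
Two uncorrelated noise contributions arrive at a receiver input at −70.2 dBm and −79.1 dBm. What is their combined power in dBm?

−69.7 dBm

Convert to linear, add, convert back:
P₁ = 9.55×10⁻¹¹ W, P₂ = 1.23×10⁻¹¹ W
P_tot = 1.08×10⁻¹⁰ W → 10 log₁₀(P_tot / 10⁻³) = −69.7 dBm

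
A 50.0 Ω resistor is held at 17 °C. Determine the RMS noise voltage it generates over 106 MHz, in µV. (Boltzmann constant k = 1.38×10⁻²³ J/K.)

T = 17 °C + 273.15 = 290.15 K
V_n = √(4kTRB)
4kTRB = 4 × 1.38×10⁻²³ × 290.15 × 5.00×10¹ × 1.06×10⁸ = 8.49×10⁻¹¹ V²
V_n = √(8.49×10⁻¹¹) = 9.21×10⁻⁶ V = 9.21 µV

9.21 µV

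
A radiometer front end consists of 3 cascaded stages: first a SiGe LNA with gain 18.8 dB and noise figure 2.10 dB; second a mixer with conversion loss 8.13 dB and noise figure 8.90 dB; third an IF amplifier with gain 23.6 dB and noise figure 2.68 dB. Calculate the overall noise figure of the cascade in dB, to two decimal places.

Convert to linear (a loss of L dB is a gain of −L dB): F_i = 10^(NF_i/10), G_i = 10^(G_i,dB/10)
  Stage 1: F_1 = 10^(2.10/10) = 1.622, G_1 = 10^(18.8/10) = 75.86
  Stage 2: F_2 = 10^(8.90/10) = 7.762, G_2 = 10^(−8.13/10) = 0.1538
  Stage 3: F_3 = 10^(2.68/10) = 1.854, G_3 = 10^(23.6/10) = 229.1
Friis cascade:
  F = 1.622 + (7.762 − 1)/75.86 + (1.854 − 1)/11.67 = 1.784
NF = 10 log₁₀(1.784) = 2.51 dB

2.51 dB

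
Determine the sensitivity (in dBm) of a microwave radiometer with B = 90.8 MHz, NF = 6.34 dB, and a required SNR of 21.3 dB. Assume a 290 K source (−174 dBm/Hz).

−66.8 dBm

Sensitivity = −174 + 10 log₁₀(B) + NF + SNR_min
= −174 + 79.58 + 6.34 + 21.3
= −66.78 dBm → −66.8 dBm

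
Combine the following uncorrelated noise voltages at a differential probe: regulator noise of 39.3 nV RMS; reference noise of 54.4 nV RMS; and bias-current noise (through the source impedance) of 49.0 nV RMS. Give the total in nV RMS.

83.1 nV

Uncorrelated sources add in power (mean-square): V_tot = √(ΣV_i²)
V_tot = √[(3.93×10⁻⁸)² + (5.44×10⁻⁸)² + (4.90×10⁻⁸)²] = 8.31×10⁻⁸ V = 83.1 nV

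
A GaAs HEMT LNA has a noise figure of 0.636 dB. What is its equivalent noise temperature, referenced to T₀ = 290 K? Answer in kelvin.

45.7 K

F = 10^(0.636/10) = 1.15771
T_e = (F − 1)·T₀ = (1.15771 − 1) × 290 = 45.7 K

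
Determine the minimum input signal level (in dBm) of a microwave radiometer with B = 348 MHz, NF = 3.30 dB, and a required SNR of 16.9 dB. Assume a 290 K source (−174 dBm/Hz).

Sensitivity = −174 + 10 log₁₀(B) + NF + SNR_min
= −174 + 85.42 + 3.30 + 16.9
= −68.38 dBm → −68.4 dBm

−68.4 dBm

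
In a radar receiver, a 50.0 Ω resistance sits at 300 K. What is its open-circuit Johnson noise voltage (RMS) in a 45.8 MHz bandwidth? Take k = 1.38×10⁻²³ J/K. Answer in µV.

V_n = √(4kTRB)
4kTRB = 4 × 1.38×10⁻²³ × 300 × 5.00×10¹ × 4.58×10⁷ = 3.79×10⁻¹¹ V²
V_n = √(3.79×10⁻¹¹) = 6.16×10⁻⁶ V = 6.16 µV

6.16 µV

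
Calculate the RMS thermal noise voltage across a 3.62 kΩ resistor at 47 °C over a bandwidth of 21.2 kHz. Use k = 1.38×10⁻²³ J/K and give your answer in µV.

1.16 µV

T = 47 °C + 273.15 = 320.15 K
V_n = √(4kTRB)
4kTRB = 4 × 1.38×10⁻²³ × 320.15 × 3.62×10³ × 2.12×10⁴ = 1.36×10⁻¹² V²
V_n = √(1.36×10⁻¹²) = 1.16×10⁻⁶ V = 1.16 µV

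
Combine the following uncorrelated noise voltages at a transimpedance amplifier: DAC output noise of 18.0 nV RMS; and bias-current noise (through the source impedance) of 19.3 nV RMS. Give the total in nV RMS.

26.4 nV

Uncorrelated sources add in power (mean-square): V_tot = √(ΣV_i²)
V_tot = √[(1.80×10⁻⁸)² + (1.93×10⁻⁸)²] = 2.64×10⁻⁸ V = 26.4 nV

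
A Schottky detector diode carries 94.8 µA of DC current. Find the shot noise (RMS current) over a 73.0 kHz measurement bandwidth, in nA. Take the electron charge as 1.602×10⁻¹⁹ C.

1.49 nA

I_n = √(2qI·B)
2qI·B = 2 × 1.602×10⁻¹⁹ × 9.48×10⁻⁵ × 7.30×10⁴ = 2.22×10⁻¹⁸ A²
I_n = √(2.22×10⁻¹⁸) = 1.49×10⁻⁹ A = 1.49 nA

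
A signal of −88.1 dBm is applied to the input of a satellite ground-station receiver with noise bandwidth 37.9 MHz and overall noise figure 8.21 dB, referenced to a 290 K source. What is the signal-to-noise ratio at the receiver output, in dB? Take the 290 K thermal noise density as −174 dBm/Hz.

1.9 dB

Noise floor: N = −174 + 10 log₁₀(B) + NF
10 log₁₀(3.79×10⁷) = 75.79 dB
N = −174 + 75.79 + 8.21 = −90.00 dBm
SNR = P_sig − N = −88.1 − (−90.00) = 1.90 dB → 1.9 dB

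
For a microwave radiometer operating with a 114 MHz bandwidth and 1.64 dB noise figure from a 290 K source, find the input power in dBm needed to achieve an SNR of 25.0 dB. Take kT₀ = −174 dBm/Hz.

Sensitivity = −174 + 10 log₁₀(B) + NF + SNR_min
= −174 + 80.57 + 1.64 + 25.0
= −66.79 dBm → −66.8 dBm

−66.8 dBm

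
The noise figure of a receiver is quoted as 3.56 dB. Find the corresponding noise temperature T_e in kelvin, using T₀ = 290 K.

368 K

F = 10^(3.56/10) = 2.26986
T_e = (F − 1)·T₀ = (2.26986 − 1) × 290 = 368 K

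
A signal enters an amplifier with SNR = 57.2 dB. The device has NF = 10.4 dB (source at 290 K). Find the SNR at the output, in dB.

By definition F = SNR_in/SNR_out, so in dB: SNR_out = SNR_in − NF
SNR_out = 57.2 − 10.4 = 46.8 dB

46.8 dB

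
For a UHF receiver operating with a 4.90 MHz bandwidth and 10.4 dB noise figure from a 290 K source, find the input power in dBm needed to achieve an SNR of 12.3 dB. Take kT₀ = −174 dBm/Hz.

Sensitivity = −174 + 10 log₁₀(B) + NF + SNR_min
= −174 + 66.9 + 10.4 + 12.3
= −84.4 dBm → −84.4 dBm

−84.4 dBm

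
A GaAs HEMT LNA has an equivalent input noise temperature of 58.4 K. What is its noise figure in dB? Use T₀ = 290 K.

F = 1 + T_e/T₀ = 1 + 58.4/290 = 1.20138
NF = 10 log₁₀(1.20138) = 0.797 dB

0.797 dB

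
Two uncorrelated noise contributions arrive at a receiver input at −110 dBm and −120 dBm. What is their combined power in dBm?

Convert to linear, add, convert back:
P₁ = 1.00×10⁻¹⁴ W, P₂ = 1.00×10⁻¹⁵ W
P_tot = 1.10×10⁻¹⁴ W → 10 log₁₀(P_tot / 10⁻³) = −109.6 dBm

−109.6 dBm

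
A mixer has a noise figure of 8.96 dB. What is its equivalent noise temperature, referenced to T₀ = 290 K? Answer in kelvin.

1992 K

F = 10^(8.96/10) = 7.87046
T_e = (F − 1)·T₀ = (7.87046 − 1) × 290 = 1992 K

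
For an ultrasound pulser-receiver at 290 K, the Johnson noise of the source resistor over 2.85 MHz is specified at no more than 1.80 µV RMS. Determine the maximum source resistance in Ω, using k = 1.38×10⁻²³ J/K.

Johnson–Nyquist: V_n = √(4kTRB) ⇒ R = V_n² / (4kTB)
4kTB = 4 × 1.38×10⁻²³ × 290 × 2.85×10⁶ = 4.56×10⁻¹⁴
R = (1.80×10⁻⁶)² / 4.56×10⁻¹⁴ = 7.10×10¹ Ω = 71.0 Ω

71.0 Ω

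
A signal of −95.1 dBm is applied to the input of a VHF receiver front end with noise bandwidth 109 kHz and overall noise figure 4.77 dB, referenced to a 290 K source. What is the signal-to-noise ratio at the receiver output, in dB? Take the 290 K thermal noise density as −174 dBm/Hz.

Noise floor: N = −174 + 10 log₁₀(B) + NF
10 log₁₀(1.09×10⁵) = 50.37 dB
N = −174 + 50.37 + 4.77 = −118.86 dBm
SNR = P_sig − N = −95.1 − (−118.86) = 23.76 dB → 23.8 dB

23.8 dB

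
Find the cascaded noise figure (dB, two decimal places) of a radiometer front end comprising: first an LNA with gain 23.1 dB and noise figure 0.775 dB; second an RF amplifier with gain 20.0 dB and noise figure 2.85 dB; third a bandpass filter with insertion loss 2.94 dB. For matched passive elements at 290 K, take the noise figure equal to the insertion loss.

0.79 dB

Convert to linear (a loss of L dB is a gain of −L dB): F_i = 10^(NF_i/10), G_i = 10^(G_i,dB/10)
  Stage 1: F_1 = 10^(0.775/10) = 1.195, G_1 = 10^(23.1/10) = 204.2
  Stage 2: F_2 = 10^(2.85/10) = 1.928, G_2 = 10^(20.0/10) = 100.0
  Stage 3: F_3 = 10^(2.94/10) = 1.968, G_3 = 10^(−2.94/10) = 0.5082
Friis cascade:
  F = 1.195 + (1.928 − 1)/204.2 + (1.968 − 1)/2.042×10⁴ = 1.200
NF = 10 log₁₀(1.200) = 0.79 dB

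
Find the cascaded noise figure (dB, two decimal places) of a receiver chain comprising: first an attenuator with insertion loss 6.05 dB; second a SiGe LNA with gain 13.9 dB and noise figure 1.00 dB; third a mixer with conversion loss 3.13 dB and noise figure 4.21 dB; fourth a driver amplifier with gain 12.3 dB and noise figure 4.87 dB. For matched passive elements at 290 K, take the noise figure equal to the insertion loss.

7.81 dB

Convert to linear (a loss of L dB is a gain of −L dB): F_i = 10^(NF_i/10), G_i = 10^(G_i,dB/10)
  Stage 1: F_1 = 10^(6.05/10) = 4.027, G_1 = 10^(−6.05/10) = 0.2483
  Stage 2: F_2 = 10^(1.00/10) = 1.259, G_2 = 10^(13.9/10) = 24.55
  Stage 3: F_3 = 10^(4.21/10) = 2.636, G_3 = 10^(−3.13/10) = 0.4864
  Stage 4: F_4 = 10^(4.87/10) = 3.069, G_4 = 10^(12.3/10) = 16.98
Friis cascade:
  F = 4.027 + (1.259 − 1)/0.2483 + (2.636 − 1)/6.095 + (3.069 − 1)/2.965 = 6.036
NF = 10 log₁₀(6.036) = 7.81 dB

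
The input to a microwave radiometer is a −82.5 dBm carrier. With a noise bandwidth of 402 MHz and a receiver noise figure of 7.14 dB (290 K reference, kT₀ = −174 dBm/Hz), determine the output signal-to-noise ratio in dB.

−1.7 dB

Noise floor: N = −174 + 10 log₁₀(B) + NF
10 log₁₀(4.02×10⁸) = 86.04 dB
N = −174 + 86.04 + 7.14 = −80.82 dBm
SNR = P_sig − N = −82.5 − (−80.82) = −1.68 dB → −1.7 dB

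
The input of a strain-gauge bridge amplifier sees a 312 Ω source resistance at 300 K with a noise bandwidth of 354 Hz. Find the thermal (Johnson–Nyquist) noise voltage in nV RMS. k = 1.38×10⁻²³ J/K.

42.8 nV

V_n = √(4kTRB)
4kTRB = 4 × 1.38×10⁻²³ × 300 × 3.12×10² × 3.54×10² = 1.83×10⁻¹⁵ V²
V_n = √(1.83×10⁻¹⁵) = 4.28×10⁻⁸ V = 42.8 nV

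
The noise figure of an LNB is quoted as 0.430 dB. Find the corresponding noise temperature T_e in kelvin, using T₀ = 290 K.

30.2 K

F = 10^(0.430/10) = 1.10408
T_e = (F − 1)·T₀ = (1.10408 − 1) × 290 = 30.2 K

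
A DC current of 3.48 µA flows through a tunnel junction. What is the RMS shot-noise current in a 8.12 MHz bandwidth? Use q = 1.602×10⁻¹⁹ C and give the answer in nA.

I_n = √(2qI·B)
2qI·B = 2 × 1.602×10⁻¹⁹ × 3.48×10⁻⁶ × 8.12×10⁶ = 9.05×10⁻¹⁸ A²
I_n = √(9.05×10⁻¹⁸) = 3.01×10⁻⁹ A = 3.01 nA

3.01 nA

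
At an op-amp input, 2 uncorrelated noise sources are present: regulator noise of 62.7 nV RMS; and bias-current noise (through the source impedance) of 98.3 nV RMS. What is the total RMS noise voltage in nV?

117 nV

Uncorrelated sources add in power (mean-square): V_tot = √(ΣV_i²)
V_tot = √[(6.27×10⁻⁸)² + (9.83×10⁻⁸)²] = 1.17×10⁻⁷ V = 117 nV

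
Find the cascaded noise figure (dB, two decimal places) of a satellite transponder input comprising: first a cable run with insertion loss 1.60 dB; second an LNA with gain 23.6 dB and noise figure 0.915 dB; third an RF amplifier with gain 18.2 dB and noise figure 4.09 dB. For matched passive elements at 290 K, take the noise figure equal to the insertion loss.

Convert to linear (a loss of L dB is a gain of −L dB): F_i = 10^(NF_i/10), G_i = 10^(G_i,dB/10)
  Stage 1: F_1 = 10^(1.60/10) = 1.445, G_1 = 10^(−1.60/10) = 0.6918
  Stage 2: F_2 = 10^(0.915/10) = 1.235, G_2 = 10^(23.6/10) = 229.1
  Stage 3: F_3 = 10^(4.09/10) = 2.564, G_3 = 10^(18.2/10) = 66.07
Friis cascade:
  F = 1.445 + (1.235 − 1)/0.6918 + (2.564 − 1)/158.5 = 1.794
NF = 10 log₁₀(1.794) = 2.54 dB

2.54 dB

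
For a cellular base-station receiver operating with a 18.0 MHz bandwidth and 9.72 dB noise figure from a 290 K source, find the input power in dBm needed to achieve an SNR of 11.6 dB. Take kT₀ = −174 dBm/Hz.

Sensitivity = −174 + 10 log₁₀(B) + NF + SNR_min
= −174 + 72.55 + 9.72 + 11.6
= −80.13 dBm → −80.1 dBm

−80.1 dBm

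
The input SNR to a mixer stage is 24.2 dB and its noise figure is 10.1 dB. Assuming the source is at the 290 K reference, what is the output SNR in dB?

14.1 dB

By definition F = SNR_in/SNR_out, so in dB: SNR_out = SNR_in − NF
SNR_out = 24.2 − 10.1 = 14.1 dB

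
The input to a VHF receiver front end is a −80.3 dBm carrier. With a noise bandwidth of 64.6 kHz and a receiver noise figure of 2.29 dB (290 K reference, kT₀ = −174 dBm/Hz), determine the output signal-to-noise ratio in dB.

Noise floor: N = −174 + 10 log₁₀(B) + NF
10 log₁₀(6.46×10⁴) = 48.1 dB
N = −174 + 48.1 + 2.29 = −123.61 dBm
SNR = P_sig − N = −80.3 − (−123.61) = 43.31 dB → 43.3 dB

43.3 dB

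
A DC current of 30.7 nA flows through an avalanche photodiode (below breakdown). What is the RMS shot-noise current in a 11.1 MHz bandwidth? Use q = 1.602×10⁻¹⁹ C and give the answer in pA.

330 pA

I_n = √(2qI·B)
2qI·B = 2 × 1.602×10⁻¹⁹ × 3.07×10⁻⁸ × 1.11×10⁷ = 1.09×10⁻¹⁹ A²
I_n = √(1.09×10⁻¹⁹) = 3.30×10⁻¹⁰ A = 330 pA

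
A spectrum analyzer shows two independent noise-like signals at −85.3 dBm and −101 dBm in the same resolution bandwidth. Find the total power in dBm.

Convert to linear, add, convert back:
P₁ = 2.95×10⁻¹² W, P₂ = 7.94×10⁻¹⁴ W
P_tot = 3.03×10⁻¹² W → 10 log₁₀(P_tot / 10⁻³) = −85.2 dBm

−85.2 dBm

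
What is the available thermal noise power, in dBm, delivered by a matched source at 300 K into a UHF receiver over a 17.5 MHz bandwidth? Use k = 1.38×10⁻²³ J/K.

P_n = kTB = 1.38×10⁻²³ × 300 × 1.75×10⁷ = 7.25×10⁻¹⁴ W
In dBm: 10 log₁₀(7.25×10⁻¹⁴ / 10⁻³) = −101.4 dBm

−101.4 dBm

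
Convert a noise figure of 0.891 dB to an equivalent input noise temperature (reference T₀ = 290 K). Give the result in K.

66.0 K

F = 10^(0.891/10) = 1.22772
T_e = (F − 1)·T₀ = (1.22772 − 1) × 290 = 66.0 K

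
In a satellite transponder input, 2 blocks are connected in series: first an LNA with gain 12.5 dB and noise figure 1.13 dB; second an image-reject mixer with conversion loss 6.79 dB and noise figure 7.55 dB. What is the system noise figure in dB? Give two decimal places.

Convert to linear (a loss of L dB is a gain of −L dB): F_i = 10^(NF_i/10), G_i = 10^(G_i,dB/10)
  Stage 1: F_1 = 10^(1.13/10) = 1.297, G_1 = 10^(12.5/10) = 17.78
  Stage 2: F_2 = 10^(7.55/10) = 5.689, G_2 = 10^(−6.79/10) = 0.2094
Friis cascade:
  F = 1.297 + (5.689 − 1)/17.78 = 1.561
NF = 10 log₁₀(1.561) = 1.93 dB

1.93 dB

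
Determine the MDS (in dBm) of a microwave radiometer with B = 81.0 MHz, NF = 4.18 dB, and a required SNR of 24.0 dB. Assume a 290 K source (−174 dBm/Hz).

Sensitivity = −174 + 10 log₁₀(B) + NF + SNR_min
= −174 + 79.08 + 4.18 + 24.0
= −66.74 dBm → −66.7 dBm

−66.7 dBm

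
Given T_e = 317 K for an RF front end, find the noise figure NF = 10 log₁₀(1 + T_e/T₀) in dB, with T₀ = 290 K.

3.21 dB

F = 1 + T_e/T₀ = 1 + 317/290 = 2.0931
NF = 10 log₁₀(2.0931) = 3.21 dB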